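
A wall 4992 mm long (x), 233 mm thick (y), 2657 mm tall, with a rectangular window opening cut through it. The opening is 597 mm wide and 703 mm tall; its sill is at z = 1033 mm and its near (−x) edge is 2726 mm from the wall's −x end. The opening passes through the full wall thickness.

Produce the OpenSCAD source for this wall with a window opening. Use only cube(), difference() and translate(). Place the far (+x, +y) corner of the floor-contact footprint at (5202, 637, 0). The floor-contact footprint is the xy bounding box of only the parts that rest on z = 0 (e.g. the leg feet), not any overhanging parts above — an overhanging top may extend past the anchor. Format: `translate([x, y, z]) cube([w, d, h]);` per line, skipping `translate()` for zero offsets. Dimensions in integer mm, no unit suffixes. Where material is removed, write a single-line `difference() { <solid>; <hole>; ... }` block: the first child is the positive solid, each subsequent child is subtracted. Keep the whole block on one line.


difference() { translate([210, 404, 0]) cube([4992, 233, 2657]); translate([2936, 404, 1033]) cube([597, 233, 703]); }


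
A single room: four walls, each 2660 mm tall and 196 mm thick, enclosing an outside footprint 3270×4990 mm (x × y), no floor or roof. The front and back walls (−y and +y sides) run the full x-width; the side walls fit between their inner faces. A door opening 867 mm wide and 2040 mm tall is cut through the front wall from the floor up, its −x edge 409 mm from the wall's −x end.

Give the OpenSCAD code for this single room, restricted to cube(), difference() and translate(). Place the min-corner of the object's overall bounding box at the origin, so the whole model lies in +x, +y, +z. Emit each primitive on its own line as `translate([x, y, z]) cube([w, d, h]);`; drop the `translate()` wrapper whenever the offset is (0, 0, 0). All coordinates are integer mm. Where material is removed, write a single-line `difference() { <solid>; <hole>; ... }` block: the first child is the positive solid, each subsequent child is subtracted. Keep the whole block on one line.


difference() { cube([3270, 196, 2660]); translate([409, 0, 0]) cube([867, 196, 2040]); }
translate([0, 4794, 0]) cube([3270, 196, 2660]);
translate([0, 196, 0]) cube([196, 4598, 2660]);
translate([3074, 196, 0]) cube([196, 4598, 2660]);


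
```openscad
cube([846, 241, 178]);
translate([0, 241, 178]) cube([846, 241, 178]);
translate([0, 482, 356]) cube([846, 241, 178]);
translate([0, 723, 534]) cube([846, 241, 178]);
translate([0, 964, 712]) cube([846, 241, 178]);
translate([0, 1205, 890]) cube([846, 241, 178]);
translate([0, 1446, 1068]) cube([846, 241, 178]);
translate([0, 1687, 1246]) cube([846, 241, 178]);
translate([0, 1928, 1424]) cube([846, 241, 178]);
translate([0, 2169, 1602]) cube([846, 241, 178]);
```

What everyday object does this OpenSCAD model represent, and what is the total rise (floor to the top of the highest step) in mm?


A staircase. The total rise is 1780 mm.

10 identical blocks, each offset up and back from the previous — a staircase. Each step is 178 mm tall and there are 10 of them, so the total rise is 10 × 178 = 1780 mm.


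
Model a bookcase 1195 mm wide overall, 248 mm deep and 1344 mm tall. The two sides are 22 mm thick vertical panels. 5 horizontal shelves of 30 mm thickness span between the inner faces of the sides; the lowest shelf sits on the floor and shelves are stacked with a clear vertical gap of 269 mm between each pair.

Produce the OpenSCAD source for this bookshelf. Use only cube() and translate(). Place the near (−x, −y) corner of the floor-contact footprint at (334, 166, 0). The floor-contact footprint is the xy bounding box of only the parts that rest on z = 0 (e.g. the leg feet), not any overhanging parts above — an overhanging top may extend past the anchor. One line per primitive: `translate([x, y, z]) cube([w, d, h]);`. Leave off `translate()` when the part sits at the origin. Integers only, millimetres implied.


translate([334, 166, 0]) cube([22, 248, 1344]);
translate([1507, 166, 0]) cube([22, 248, 1344]);
translate([356, 166, 0]) cube([1151, 248, 30]);
translate([356, 166, 299]) cube([1151, 248, 30]);
translate([356, 166, 598]) cube([1151, 248, 30]);
translate([356, 166, 897]) cube([1151, 248, 30]);
translate([356, 166, 1196]) cube([1151, 248, 30]);


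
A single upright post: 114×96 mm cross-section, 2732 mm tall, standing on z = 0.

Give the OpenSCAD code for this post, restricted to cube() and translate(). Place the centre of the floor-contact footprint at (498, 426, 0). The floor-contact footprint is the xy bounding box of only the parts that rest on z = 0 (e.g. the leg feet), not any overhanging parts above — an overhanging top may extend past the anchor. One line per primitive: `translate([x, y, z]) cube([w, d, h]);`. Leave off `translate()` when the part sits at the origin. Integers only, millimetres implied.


translate([441, 378, 0]) cube([114, 96, 2732]);


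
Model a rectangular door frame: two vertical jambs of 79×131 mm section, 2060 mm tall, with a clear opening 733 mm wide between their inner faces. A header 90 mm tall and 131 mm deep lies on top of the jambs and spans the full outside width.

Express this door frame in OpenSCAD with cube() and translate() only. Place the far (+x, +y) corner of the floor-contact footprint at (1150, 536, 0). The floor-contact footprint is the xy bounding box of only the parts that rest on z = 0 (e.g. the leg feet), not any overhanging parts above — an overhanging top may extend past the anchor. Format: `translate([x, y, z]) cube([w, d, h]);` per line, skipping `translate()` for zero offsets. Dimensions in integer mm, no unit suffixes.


translate([259, 405, 0]) cube([79, 131, 2060]);
translate([1071, 405, 0]) cube([79, 131, 2060]);
translate([259, 405, 2060]) cube([891, 131, 90]);


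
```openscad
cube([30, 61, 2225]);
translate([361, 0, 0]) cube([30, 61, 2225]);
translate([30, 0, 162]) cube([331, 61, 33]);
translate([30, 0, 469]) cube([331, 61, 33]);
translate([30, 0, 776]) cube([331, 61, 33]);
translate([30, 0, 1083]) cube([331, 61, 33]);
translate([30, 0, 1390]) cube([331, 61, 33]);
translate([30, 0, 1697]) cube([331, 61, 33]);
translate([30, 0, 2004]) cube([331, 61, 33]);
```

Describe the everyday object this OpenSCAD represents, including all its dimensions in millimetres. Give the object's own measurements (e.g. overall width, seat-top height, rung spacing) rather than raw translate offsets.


A straight ladder. Two 30×61 mm vertical rails, 2225 mm tall, stand 391 mm apart (outside-to-outside) with their front faces coplanar on the −y side. 7 rungs, each 61 mm deep and 33 mm tall, span between the inner faces of the rails, front faces flush with the rails. The lowest rung's underside is at z = 162 mm and rungs are spaced 307 mm apart (underside to underside).


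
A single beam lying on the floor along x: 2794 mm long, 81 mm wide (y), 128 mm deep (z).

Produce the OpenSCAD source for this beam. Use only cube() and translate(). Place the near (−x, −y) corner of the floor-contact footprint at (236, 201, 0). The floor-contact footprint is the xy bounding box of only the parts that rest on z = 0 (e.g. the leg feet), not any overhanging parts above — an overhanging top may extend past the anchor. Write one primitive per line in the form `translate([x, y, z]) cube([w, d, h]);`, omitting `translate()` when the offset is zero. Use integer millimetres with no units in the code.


translate([236, 201, 0]) cube([2794, 81, 128]);


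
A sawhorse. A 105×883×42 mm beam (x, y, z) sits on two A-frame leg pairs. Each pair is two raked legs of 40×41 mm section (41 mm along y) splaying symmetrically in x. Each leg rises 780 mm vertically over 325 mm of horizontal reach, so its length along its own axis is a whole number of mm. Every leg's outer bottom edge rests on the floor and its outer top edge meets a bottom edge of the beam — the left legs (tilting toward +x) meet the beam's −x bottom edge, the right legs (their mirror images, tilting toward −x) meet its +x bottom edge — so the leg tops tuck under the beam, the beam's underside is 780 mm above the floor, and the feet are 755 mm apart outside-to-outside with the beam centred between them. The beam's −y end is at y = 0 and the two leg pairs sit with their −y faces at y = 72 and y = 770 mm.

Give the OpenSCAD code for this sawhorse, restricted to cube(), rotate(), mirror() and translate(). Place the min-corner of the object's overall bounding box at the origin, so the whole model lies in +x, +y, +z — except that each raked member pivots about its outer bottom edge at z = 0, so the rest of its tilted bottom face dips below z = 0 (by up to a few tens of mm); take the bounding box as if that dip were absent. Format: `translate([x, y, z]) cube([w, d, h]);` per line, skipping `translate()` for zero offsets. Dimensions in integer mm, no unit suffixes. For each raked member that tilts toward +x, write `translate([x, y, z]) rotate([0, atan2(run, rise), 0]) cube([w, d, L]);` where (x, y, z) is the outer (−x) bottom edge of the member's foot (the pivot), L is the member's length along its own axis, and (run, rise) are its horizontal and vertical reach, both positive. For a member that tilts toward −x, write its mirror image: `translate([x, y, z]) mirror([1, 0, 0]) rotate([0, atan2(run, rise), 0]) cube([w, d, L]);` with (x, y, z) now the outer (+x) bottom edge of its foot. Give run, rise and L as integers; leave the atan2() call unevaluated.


// leg length = √(325² + 780²) = 845
// right-leg outer foot x = 2·325 + 105 = 755
// beam min-corner = (325, 0, 780)
translate([325, 0, 780]) cube([105, 883, 42]);
translate([0, 72, 0]) rotate([0, atan2(325, 780), 0]) cube([40, 41, 845]);
translate([755, 72, 0]) mirror([1, 0, 0]) rotate([0, atan2(325, 780), 0]) cube([40, 41, 845]);
translate([0, 770, 0]) rotate([0, atan2(325, 780), 0]) cube([40, 41, 845]);
translate([755, 770, 0]) mirror([1, 0, 0]) rotate([0, atan2(325, 780), 0]) cube([40, 41, 845]);


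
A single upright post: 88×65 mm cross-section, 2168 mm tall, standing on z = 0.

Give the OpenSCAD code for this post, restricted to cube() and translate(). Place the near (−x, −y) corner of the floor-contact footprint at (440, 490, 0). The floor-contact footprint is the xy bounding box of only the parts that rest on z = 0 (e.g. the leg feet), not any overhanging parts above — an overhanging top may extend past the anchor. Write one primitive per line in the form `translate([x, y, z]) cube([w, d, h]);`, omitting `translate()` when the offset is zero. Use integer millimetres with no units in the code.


translate([440, 490, 0]) cube([88, 65, 2168]);


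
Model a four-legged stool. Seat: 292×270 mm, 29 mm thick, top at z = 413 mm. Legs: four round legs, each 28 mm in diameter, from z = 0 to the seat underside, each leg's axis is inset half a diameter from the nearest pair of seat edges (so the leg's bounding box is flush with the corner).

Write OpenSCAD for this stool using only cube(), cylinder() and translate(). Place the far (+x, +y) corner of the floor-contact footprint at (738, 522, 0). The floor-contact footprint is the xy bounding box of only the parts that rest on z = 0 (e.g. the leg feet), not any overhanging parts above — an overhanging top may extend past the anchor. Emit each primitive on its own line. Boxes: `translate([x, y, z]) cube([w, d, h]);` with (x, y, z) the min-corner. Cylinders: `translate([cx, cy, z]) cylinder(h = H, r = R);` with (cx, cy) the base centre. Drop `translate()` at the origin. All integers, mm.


// leg_h = 413 - 29 = 384
translate([446, 252, 384]) cube([292, 270, 29]);
translate([460, 266, 0]) cylinder(h = 384, r = 14);
translate([724, 266, 0]) cylinder(h = 384, r = 14);
translate([460, 508, 0]) cylinder(h = 384, r = 14);
translate([724, 508, 0]) cylinder(h = 384, r = 14);


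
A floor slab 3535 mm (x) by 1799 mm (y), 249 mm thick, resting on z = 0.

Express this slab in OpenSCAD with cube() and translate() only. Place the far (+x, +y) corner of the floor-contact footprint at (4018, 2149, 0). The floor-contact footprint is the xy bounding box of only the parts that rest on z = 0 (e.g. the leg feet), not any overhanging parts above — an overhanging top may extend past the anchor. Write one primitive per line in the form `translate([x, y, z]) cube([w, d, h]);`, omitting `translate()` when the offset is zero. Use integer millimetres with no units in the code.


translate([483, 350, 0]) cube([3535, 1799, 249]);


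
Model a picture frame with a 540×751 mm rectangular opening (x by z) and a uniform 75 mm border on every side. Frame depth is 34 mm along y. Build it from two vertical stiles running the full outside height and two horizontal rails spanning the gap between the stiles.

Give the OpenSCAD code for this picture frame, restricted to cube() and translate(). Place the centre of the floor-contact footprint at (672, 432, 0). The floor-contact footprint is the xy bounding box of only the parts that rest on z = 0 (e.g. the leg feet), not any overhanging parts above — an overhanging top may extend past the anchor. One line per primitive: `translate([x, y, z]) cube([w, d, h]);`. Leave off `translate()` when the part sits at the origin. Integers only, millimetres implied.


translate([327, 415, 0]) cube([75, 34, 901]);
translate([942, 415, 0]) cube([75, 34, 901]);
translate([402, 415, 0]) cube([540, 34, 75]);
translate([402, 415, 826]) cube([540, 34, 75]);


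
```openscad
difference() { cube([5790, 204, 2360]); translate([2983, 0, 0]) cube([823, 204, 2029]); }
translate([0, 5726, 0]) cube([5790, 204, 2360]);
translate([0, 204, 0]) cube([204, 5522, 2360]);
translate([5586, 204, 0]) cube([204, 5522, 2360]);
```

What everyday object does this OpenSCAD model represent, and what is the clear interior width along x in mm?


A single room. The interior width is 5382 mm.

Four walls enclosing a rectangle with a door in the front wall — a room. Outside width 5790 minus two 204 mm walls gives 5382 mm.


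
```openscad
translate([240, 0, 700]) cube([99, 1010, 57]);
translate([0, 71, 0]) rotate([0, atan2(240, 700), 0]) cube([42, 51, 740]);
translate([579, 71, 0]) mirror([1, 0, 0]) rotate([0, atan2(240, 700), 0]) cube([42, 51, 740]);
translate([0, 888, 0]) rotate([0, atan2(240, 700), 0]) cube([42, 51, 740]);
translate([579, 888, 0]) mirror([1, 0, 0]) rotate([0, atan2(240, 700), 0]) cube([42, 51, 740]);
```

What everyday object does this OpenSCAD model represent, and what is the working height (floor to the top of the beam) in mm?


A sawhorse. The overall height is 757 mm.

A beam across two mirrored pairs of raked legs — a sawhorse. The beam's underside is at z = 700 (matching the legs' vertical rise in atan2(240, 700)) and the beam is 57 mm tall, so its top is at 700 + 57 = 757 mm. The raked legs top out at the beam's underside, so that is the highest point.


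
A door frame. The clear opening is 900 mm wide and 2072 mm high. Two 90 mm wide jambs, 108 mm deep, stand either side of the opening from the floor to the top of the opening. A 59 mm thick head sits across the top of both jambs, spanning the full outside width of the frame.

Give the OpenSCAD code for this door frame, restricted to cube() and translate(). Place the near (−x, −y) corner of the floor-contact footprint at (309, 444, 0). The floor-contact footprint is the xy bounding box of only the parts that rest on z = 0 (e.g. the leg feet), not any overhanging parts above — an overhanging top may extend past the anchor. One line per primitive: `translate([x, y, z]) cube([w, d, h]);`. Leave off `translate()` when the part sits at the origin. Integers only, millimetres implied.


translate([309, 444, 0]) cube([90, 108, 2072]);
translate([1299, 444, 0]) cube([90, 108, 2072]);
translate([309, 444, 2072]) cube([1080, 108, 59]);


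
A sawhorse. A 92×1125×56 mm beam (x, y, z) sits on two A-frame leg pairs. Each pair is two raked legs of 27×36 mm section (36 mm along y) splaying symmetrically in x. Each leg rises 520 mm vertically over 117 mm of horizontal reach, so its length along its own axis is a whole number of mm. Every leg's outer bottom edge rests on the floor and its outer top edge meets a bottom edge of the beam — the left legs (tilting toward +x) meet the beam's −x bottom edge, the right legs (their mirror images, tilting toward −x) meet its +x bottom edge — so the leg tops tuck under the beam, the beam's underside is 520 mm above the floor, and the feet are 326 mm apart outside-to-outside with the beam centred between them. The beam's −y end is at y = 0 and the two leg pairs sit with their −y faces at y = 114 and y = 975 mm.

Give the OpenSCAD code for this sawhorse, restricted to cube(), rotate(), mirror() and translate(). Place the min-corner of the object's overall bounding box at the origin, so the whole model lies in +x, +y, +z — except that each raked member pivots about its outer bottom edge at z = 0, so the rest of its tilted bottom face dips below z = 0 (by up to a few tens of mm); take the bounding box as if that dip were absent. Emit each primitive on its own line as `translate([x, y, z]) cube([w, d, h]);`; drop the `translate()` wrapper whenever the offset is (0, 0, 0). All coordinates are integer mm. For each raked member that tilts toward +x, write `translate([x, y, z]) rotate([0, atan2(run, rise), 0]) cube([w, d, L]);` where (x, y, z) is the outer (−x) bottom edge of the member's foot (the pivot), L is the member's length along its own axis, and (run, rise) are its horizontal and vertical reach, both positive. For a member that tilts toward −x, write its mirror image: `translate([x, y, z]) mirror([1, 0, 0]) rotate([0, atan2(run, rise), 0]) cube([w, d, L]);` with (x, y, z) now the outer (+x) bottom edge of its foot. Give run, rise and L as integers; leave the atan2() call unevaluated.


translate([117, 0, 520]) cube([92, 1125, 56]);
translate([0, 114, 0]) rotate([0, atan2(117, 520), 0]) cube([27, 36, 533]);
translate([326, 114, 0]) mirror([1, 0, 0]) rotate([0, atan2(117, 520), 0]) cube([27, 36, 533]);
translate([0, 975, 0]) rotate([0, atan2(117, 520), 0]) cube([27, 36, 533]);
translate([326, 975, 0]) mirror([1, 0, 0]) rotate([0, atan2(117, 520), 0]) cube([27, 36, 533]);


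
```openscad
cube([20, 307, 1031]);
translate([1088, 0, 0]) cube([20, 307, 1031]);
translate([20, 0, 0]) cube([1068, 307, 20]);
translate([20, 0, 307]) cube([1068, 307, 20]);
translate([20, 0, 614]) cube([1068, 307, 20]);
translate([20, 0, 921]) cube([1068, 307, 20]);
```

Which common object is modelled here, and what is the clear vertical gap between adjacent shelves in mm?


A bookshelf. The clear shelf gap is 287 mm.

Two tall side panels with 4 horizontal boards between them — a bookshelf. The first two shelf undersides are at z = 0 and z = 307; with shelf thickness 20, the clear gap is 307 − 0 − 20 = 287 mm.


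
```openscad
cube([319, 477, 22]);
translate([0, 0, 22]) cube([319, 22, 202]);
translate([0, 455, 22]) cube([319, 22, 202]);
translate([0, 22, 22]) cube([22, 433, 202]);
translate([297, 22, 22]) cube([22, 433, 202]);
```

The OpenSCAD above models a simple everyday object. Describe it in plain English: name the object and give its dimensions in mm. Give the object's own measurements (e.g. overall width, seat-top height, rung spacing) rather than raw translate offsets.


An open-topped rectangular box: outside dimensions 319×477×224 mm, with a uniform wall and base thickness of 22 mm. The base is a full 319×477 slab on the floor; four walls sit on top of the base. The front and back walls (the −y and +y sides) span the full width; the two side walls fit between them.


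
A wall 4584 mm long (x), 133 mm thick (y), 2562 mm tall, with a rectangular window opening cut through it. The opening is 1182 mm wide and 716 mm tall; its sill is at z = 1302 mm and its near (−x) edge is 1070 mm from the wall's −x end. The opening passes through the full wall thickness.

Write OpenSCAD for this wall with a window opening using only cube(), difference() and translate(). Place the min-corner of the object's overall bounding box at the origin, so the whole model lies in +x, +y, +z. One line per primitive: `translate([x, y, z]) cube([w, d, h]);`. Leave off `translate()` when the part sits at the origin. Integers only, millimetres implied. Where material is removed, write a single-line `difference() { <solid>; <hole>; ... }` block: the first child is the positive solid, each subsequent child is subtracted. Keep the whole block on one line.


difference() { cube([4584, 133, 2562]); translate([1070, 0, 1302]) cube([1182, 133, 716]); }


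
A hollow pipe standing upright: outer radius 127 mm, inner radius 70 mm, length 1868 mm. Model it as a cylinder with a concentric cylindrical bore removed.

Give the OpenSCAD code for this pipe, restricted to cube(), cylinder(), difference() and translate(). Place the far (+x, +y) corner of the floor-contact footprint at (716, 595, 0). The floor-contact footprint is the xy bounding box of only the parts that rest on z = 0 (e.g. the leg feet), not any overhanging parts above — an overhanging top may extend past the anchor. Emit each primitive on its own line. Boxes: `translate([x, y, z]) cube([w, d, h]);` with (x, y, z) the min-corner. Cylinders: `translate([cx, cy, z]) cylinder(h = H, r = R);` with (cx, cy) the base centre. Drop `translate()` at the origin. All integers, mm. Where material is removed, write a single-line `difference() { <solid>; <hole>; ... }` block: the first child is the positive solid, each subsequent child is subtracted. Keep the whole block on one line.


difference() { translate([589, 468, 0]) cylinder(h = 1868, r = 127); translate([589, 468, 0]) cylinder(h = 1868, r = 70); }


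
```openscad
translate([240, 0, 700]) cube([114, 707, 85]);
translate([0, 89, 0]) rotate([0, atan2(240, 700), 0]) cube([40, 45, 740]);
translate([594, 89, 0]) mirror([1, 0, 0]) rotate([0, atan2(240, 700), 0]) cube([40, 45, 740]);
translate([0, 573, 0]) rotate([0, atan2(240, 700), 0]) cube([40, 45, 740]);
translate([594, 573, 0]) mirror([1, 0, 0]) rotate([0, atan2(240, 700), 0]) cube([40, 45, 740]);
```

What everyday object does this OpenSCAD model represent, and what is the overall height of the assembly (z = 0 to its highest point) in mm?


A sawhorse. The overall height is 785 mm.

A beam across two mirrored pairs of raked legs — a sawhorse. The beam's underside is at z = 700 (matching the legs' vertical rise in atan2(240, 700)) and the beam is 85 mm tall, so its top is at 700 + 85 = 785 mm. The raked legs top out at the beam's underside, so that is the highest point.


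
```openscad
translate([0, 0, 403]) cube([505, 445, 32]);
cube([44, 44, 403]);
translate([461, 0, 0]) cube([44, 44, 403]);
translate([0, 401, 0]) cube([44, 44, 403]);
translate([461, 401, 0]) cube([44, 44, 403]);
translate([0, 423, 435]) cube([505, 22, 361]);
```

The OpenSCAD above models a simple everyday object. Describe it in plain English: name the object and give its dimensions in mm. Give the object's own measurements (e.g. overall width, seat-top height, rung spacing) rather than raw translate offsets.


A chair. The seat is a 505×445×32 mm slab with its top at z = 435 mm, on four 44×44 mm corner legs (flush with the seat edges, standing on z = 0). A flat backrest 22 mm thick, 361 mm tall, spans the full seat width and rises from the seat top along its +y edge, rear face flush with the rear of the seat.


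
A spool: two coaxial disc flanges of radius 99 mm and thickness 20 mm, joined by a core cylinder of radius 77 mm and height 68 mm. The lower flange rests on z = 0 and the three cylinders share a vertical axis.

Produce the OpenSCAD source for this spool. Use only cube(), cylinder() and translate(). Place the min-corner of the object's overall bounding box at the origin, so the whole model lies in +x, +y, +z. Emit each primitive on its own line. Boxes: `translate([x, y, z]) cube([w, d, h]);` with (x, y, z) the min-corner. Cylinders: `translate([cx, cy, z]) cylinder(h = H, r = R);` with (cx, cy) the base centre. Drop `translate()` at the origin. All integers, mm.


translate([99, 99, 0]) cylinder(h = 20, r = 99);
translate([99, 99, 20]) cylinder(h = 68, r = 77);
translate([99, 99, 88]) cylinder(h = 20, r = 99);


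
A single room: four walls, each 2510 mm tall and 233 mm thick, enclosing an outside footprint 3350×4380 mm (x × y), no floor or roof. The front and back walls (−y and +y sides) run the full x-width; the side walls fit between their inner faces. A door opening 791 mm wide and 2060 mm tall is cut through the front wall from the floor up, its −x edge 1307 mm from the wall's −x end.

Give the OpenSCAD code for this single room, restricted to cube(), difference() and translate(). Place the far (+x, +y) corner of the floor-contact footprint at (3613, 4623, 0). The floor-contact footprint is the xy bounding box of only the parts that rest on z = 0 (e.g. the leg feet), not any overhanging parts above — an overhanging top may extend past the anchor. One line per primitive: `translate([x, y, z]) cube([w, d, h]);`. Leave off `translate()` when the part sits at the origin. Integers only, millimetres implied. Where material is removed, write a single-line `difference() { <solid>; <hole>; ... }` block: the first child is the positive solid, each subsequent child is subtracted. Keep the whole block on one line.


difference() { translate([263, 243, 0]) cube([3350, 233, 2510]); translate([1570, 243, 0]) cube([791, 233, 2060]); }
translate([263, 4390, 0]) cube([3350, 233, 2510]);
translate([263, 476, 0]) cube([233, 3914, 2510]);
translate([3380, 476, 0]) cube([233, 3914, 2510]);


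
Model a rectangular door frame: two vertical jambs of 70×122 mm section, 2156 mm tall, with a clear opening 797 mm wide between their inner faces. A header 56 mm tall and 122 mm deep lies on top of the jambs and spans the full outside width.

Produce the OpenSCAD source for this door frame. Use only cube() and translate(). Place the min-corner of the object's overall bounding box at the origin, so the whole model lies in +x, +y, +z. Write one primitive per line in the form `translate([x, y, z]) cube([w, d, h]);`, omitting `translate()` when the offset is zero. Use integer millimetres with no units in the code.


cube([70, 122, 2156]);
translate([867, 0, 0]) cube([70, 122, 2156]);
translate([0, 0, 2156]) cube([937, 122, 56]);


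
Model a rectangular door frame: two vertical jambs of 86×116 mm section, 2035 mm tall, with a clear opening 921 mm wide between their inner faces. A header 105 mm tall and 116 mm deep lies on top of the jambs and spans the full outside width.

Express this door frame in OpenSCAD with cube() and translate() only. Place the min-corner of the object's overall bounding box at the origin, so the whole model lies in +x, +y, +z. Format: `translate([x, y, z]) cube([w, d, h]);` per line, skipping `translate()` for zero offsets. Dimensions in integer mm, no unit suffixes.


cube([86, 116, 2035]);
translate([1007, 0, 0]) cube([86, 116, 2035]);
translate([0, 0, 2035]) cube([1093, 116, 105]);


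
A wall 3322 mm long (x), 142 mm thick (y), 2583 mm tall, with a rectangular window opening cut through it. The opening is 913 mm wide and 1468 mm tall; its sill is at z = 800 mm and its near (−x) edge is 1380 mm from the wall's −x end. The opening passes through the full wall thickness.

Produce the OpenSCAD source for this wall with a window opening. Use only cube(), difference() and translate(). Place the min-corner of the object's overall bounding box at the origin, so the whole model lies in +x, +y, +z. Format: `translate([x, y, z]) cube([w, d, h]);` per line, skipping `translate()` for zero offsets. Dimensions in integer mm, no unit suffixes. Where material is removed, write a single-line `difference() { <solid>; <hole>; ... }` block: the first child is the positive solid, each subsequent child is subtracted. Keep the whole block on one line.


difference() { cube([3322, 142, 2583]); translate([1380, 0, 800]) cube([913, 142, 1468]); }


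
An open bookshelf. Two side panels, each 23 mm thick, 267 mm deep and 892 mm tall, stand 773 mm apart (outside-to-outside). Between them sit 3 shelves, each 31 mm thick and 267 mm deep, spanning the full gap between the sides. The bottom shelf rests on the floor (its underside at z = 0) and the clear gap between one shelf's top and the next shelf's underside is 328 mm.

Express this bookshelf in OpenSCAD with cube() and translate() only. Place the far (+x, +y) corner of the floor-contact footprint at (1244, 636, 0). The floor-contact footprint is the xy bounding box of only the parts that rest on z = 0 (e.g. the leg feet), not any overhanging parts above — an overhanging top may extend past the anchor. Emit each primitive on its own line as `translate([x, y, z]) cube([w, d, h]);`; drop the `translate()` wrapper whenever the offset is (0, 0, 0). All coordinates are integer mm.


translate([471, 369, 0]) cube([23, 267, 892]);
translate([1221, 369, 0]) cube([23, 267, 892]);
translate([494, 369, 0]) cube([727, 267, 31]);
translate([494, 369, 359]) cube([727, 267, 31]);
translate([494, 369, 718]) cube([727, 267, 31]);


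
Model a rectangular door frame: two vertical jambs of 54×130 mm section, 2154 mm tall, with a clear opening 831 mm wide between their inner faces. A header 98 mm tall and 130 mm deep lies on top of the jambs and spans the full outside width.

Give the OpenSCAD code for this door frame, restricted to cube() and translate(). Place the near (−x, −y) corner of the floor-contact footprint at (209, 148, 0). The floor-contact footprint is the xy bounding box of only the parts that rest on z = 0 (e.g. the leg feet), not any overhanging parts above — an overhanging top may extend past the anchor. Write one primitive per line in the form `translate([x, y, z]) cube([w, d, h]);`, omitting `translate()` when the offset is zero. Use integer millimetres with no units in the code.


translate([209, 148, 0]) cube([54, 130, 2154]);
translate([1094, 148, 0]) cube([54, 130, 2154]);
translate([209, 148, 2154]) cube([939, 130, 98]);


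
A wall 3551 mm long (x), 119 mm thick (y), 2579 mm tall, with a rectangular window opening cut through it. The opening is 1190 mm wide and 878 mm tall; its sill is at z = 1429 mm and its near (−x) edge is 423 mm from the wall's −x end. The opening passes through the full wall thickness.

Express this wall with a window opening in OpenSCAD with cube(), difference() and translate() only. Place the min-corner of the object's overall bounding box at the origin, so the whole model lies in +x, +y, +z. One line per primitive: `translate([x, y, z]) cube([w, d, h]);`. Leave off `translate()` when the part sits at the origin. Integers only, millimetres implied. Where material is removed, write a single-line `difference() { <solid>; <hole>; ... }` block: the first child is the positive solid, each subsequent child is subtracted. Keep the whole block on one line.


difference() { cube([3551, 119, 2579]); translate([423, 0, 1429]) cube([1190, 119, 878]); }


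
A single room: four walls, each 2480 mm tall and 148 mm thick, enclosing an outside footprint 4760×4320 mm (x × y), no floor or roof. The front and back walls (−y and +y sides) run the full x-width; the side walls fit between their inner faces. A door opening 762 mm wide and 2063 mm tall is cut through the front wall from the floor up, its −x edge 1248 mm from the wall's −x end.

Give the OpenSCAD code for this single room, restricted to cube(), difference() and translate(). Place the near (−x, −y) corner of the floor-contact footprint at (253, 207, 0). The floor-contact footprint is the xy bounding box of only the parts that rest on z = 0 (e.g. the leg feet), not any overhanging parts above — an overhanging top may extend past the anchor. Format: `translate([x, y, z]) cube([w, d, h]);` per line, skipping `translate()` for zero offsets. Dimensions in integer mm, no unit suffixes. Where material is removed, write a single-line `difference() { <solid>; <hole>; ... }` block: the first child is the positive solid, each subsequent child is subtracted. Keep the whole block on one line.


difference() { translate([253, 207, 0]) cube([4760, 148, 2480]); translate([1501, 207, 0]) cube([762, 148, 2063]); }
translate([253, 4379, 0]) cube([4760, 148, 2480]);
translate([253, 355, 0]) cube([148, 4024, 2480]);
translate([4865, 355, 0]) cube([148, 4024, 2480]);


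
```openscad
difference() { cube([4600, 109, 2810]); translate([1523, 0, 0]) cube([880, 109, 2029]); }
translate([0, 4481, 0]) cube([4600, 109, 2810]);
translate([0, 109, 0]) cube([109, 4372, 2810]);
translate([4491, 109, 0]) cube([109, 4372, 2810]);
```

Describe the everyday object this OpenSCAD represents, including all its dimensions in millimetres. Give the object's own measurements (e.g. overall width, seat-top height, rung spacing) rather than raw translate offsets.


A single room: four walls, each 2810 mm tall and 109 mm thick, enclosing an outside footprint 4600×4590 mm (x × y), no floor or roof. The front and back walls (−y and +y sides) run the full x-width; the side walls fit between their inner faces. A door opening 880 mm wide and 2029 mm tall is cut through the front wall from the floor up, its −x edge 1523 mm from the wall's −x end.


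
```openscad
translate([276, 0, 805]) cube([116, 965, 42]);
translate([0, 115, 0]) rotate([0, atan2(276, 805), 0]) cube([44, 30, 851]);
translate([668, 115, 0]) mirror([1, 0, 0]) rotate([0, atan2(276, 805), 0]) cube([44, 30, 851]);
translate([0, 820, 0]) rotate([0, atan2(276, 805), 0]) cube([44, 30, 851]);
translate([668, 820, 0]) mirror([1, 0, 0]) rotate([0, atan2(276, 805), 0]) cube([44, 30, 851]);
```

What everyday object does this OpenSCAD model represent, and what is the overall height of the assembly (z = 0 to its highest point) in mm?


A sawhorse. The overall height is 847 mm.

A beam across two mirrored pairs of raked legs — a sawhorse. The beam's underside is at z = 805 (matching the legs' vertical rise in atan2(276, 805)) and the beam is 42 mm tall, so its top is at 805 + 42 = 847 mm. The raked legs top out at the beam's underside, so that is the highest point.


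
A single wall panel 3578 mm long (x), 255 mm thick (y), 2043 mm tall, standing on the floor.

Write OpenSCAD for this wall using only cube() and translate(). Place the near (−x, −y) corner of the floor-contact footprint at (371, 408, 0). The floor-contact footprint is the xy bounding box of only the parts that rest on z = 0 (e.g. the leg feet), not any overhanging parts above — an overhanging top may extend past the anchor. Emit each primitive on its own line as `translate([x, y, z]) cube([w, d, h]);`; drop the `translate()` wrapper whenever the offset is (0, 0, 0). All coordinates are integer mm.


translate([371, 408, 0]) cube([3578, 255, 2043]);


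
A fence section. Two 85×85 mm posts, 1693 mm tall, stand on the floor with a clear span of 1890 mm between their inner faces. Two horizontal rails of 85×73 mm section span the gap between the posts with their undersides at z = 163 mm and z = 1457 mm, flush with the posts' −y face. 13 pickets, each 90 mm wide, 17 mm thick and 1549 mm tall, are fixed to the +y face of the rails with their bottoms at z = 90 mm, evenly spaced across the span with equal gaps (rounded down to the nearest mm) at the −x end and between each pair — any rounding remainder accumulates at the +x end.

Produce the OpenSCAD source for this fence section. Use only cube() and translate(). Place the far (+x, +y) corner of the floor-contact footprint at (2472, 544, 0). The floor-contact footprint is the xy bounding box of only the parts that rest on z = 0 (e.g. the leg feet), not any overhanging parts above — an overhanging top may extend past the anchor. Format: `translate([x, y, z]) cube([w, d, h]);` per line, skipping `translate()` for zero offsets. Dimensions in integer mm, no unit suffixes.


translate([412, 459, 0]) cube([85, 85, 1693]);
translate([2387, 459, 0]) cube([85, 85, 1693]);
translate([497, 459, 163]) cube([1890, 85, 73]);
translate([497, 459, 1457]) cube([1890, 85, 73]);
translate([548, 544, 90]) cube([90, 17, 1549]);
translate([689, 544, 90]) cube([90, 17, 1549]);
translate([830, 544, 90]) cube([90, 17, 1549]);
translate([971, 544, 90]) cube([90, 17, 1549]);
translate([1112, 544, 90]) cube([90, 17, 1549]);
translate([1253, 544, 90]) cube([90, 17, 1549]);
translate([1394, 544, 90]) cube([90, 17, 1549]);
translate([1535, 544, 90]) cube([90, 17, 1549]);
translate([1676, 544, 90]) cube([90, 17, 1549]);
translate([1817, 544, 90]) cube([90, 17, 1549]);
translate([1958, 544, 90]) cube([90, 17, 1549]);
translate([2099, 544, 90]) cube([90, 17, 1549]);
translate([2240, 544, 90]) cube([90, 17, 1549]);


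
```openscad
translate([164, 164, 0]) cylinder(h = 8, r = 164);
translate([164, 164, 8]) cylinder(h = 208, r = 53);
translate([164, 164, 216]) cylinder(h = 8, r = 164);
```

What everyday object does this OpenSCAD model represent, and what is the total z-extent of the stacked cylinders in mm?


A spool. The overall height is 224 mm.

Three coaxial cylinders, large–small–large — a spool. Two 8 mm flanges and a 208 mm core give 8 + 208 + 8 = 224 mm.


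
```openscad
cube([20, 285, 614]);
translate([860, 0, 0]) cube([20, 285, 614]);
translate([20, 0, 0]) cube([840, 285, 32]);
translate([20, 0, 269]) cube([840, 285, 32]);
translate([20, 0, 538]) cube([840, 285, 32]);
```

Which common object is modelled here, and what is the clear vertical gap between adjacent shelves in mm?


A bookshelf. The clear shelf gap is 237 mm.

Two tall side panels with 3 horizontal boards between them — a bookshelf. The first two shelf undersides are at z = 0 and z = 269; with shelf thickness 32, the clear gap is 269 − 0 − 32 = 237 mm.


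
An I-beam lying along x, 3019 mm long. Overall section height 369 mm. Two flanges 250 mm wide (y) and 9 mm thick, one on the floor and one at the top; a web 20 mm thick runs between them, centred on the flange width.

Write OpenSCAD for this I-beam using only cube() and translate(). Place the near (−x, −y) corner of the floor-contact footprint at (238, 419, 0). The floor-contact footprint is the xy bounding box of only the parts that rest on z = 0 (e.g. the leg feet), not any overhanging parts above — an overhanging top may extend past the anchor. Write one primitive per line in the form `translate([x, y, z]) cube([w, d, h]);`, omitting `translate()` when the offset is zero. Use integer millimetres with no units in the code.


translate([238, 419, 0]) cube([3019, 250, 9]);
translate([238, 534, 9]) cube([3019, 20, 351]);
translate([238, 419, 360]) cube([3019, 250, 9]);


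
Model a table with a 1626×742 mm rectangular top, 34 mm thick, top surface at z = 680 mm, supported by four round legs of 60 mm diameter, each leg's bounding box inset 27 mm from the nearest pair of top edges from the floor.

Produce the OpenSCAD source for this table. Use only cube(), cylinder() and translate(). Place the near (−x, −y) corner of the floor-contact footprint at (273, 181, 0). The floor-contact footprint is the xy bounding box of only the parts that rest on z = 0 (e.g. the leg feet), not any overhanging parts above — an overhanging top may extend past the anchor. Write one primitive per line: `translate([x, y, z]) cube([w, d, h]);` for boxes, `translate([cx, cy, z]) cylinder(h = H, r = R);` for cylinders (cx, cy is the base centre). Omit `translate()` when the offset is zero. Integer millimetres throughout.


translate([246, 154, 646]) cube([1626, 742, 34]);
translate([303, 211, 0]) cylinder(h = 646, r = 30);
translate([1815, 211, 0]) cylinder(h = 646, r = 30);
translate([303, 839, 0]) cylinder(h = 646, r = 30);
translate([1815, 839, 0]) cylinder(h = 646, r = 30);


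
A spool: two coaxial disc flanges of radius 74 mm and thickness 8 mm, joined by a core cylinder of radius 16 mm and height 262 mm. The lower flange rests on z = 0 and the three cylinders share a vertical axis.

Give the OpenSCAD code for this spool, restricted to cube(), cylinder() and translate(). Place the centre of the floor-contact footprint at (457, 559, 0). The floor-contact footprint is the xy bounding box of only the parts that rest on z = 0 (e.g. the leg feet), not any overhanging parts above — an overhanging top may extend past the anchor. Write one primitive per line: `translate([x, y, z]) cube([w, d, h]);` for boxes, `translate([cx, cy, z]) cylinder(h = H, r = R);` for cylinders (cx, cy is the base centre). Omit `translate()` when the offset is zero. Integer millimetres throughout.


translate([457, 559, 0]) cylinder(h = 8, r = 74);
translate([457, 559, 8]) cylinder(h = 262, r = 16);
translate([457, 559, 270]) cylinder(h = 8, r = 74);
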